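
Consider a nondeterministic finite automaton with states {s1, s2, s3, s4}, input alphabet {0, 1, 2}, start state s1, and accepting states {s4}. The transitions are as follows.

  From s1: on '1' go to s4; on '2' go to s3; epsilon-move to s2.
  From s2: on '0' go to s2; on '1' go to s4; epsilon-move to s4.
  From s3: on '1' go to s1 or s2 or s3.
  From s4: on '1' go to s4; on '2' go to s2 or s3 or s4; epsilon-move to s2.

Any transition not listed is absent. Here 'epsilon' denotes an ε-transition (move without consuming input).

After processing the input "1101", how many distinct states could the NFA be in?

Start: ε-closure({s1}) = {s1, s2, s4}.
Read '1': s1→{s4}, s2→{s4}, s4→{s4}; union {s4}; ε-closure = {s2, s4}.
Read '1': s2→{s4}, s4→{s4}; union {s4}; ε-closure = {s2, s4}.
Read '0': s2→{s2}, s4→∅; union {s2}; ε-closure = {s2, s4}.
Read '1': s2→{s4}, s4→{s4}; union {s4}; ε-closure = {s2, s4}.
That set has 2 states.

2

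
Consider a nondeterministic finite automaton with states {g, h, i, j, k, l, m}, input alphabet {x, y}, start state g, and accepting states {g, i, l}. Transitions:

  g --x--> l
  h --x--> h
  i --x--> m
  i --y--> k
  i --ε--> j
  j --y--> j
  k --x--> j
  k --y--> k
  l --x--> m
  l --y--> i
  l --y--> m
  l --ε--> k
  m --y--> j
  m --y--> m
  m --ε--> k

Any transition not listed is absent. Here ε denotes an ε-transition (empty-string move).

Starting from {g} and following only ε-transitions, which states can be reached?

Begin with {g}.
No ε-moves leave this set, so the closure equals the set itself.

{g}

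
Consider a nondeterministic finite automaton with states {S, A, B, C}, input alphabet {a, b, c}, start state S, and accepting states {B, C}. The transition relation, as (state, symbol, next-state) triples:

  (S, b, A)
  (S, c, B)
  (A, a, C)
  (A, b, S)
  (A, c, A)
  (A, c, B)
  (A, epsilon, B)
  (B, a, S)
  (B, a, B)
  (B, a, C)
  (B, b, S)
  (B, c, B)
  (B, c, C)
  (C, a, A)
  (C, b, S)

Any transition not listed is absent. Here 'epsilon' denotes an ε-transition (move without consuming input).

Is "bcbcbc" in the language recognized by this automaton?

Yes

Start in {S}.
Read 'b': S→{A}; union {A}; ε-closure = {A, B}.
Read 'c': A→{A, B}, B→{B, C}; now {A, B, C}.
Read 'b': A→{S}, B→{S}, C→{S}; now {S}.
Read 'c': S→{B}; now {B}.
Read 'b': B→{S}; now {S}.
Read 'c': S→{B}; now {B}.
The final set {B} contains the accepting state B.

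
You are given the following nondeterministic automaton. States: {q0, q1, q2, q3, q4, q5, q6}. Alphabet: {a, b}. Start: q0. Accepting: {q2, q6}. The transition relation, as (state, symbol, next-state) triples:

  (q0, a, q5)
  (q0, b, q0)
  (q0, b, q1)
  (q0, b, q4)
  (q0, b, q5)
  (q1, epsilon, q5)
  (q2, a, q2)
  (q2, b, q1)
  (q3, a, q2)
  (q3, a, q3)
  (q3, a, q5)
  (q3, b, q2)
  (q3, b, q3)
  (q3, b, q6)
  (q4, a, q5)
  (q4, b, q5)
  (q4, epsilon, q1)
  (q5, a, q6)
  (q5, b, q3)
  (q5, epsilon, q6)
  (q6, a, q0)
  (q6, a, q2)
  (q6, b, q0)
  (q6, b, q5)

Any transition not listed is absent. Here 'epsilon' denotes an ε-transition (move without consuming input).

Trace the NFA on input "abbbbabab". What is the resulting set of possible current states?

Start in {q0}.
Read 'a': {q0} → {q5, q6}.
Read 'b': {q5, q6} → {q0, q3, q5, q6}.
Read 'b': {q0, q3, q5, q6} → {q0, q1, q2, q3, q4, q5, q6}.
Read 'b': {q0, q1, q2, q3, q4, q5, q6} → {q0, q1, q2, q3, q4, q5, q6}.
Read 'b': {q0, q1, q2, q3, q4, q5, q6} → {q0, q1, q2, q3, q4, q5, q6}.
Read 'a': {q0, q1, q2, q3, q4, q5, q6} → {q0, q2, q3, q5, q6}.
Read 'b': {q0, q2, q3, q5, q6} → {q0, q1, q2, q3, q4, q5, q6}.
Read 'a': {q0, q1, q2, q3, q4, q5, q6} → {q0, q2, q3, q5, q6}.
Read 'b': {q0, q2, q3, q5, q6} → {q0, q1, q2, q3, q4, q5, q6}.

{q0, q1, q2, q3, q4, q5, q6}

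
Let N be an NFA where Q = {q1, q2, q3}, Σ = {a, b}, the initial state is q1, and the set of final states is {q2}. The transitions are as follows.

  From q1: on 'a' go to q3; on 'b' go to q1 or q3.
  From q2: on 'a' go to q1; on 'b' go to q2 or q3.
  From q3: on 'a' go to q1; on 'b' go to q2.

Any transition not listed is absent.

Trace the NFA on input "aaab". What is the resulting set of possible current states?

{q2}

Start in {q1}.
Read 'a': {q1} → {q3}.
Read 'a': {q3} → {q1}.
Read 'a': {q1} → {q3}.
Read 'b': {q3} → {q2}.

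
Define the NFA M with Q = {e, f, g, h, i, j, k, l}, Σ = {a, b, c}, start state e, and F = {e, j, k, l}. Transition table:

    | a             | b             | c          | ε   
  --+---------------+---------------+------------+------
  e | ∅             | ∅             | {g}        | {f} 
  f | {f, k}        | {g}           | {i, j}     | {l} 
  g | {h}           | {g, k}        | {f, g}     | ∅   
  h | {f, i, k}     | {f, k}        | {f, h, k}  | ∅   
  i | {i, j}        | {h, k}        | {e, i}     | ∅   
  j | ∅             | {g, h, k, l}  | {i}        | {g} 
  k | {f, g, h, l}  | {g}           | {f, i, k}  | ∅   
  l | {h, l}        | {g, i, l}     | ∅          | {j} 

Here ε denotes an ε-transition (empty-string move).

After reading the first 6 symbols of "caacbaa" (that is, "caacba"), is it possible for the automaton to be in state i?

Yes

Start: ε-closure({e}) = {e, f, g, j, l}.
Read 'c': {e, f, g, j, l} → {f, g, i, j, l}.
Read 'a': {f, g, i, j, l} → {f, g, h, i, j, k, l}.
Read 'a': {f, g, h, i, j, k, l} → {f, g, h, i, j, k, l}.
Read 'c': {f, g, h, i, j, k, l} → {e, f, g, h, i, j, k, l}.
Read 'b': {e, f, g, h, i, j, k, l} → {f, g, h, i, j, k, l}.
Read 'a': {f, g, h, i, j, k, l} → {f, g, h, i, j, k, l}.
State i is in {f, g, h, i, j, k, l}.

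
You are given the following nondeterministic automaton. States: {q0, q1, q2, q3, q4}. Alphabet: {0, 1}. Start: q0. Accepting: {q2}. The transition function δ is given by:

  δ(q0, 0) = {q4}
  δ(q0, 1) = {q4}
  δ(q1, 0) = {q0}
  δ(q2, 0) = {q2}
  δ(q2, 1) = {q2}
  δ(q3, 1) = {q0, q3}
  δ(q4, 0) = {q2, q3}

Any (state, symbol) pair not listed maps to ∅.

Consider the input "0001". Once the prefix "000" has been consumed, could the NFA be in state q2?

Yes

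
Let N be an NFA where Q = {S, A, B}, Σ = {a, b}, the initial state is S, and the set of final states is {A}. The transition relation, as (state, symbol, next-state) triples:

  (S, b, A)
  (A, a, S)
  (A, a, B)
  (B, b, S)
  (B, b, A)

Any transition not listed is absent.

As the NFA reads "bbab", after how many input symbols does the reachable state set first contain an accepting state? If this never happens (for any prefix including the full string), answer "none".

Start in {S}.
Read 'b': {S} → {A}.
None of the earlier sets intersect F, but {A} does.

1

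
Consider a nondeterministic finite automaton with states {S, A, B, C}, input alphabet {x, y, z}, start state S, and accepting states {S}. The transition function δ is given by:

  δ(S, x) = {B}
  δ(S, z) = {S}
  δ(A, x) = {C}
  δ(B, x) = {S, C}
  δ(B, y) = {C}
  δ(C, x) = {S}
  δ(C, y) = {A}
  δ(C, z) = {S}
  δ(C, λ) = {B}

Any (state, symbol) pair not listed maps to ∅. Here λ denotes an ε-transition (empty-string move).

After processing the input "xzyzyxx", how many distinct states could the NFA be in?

0

Start in {S}.
Read 'x': S→{B}; now {B}.
Read 'z': B→∅; now ∅.
The set is empty and remains empty for the remaining 5 symbols.
That set has 0 states.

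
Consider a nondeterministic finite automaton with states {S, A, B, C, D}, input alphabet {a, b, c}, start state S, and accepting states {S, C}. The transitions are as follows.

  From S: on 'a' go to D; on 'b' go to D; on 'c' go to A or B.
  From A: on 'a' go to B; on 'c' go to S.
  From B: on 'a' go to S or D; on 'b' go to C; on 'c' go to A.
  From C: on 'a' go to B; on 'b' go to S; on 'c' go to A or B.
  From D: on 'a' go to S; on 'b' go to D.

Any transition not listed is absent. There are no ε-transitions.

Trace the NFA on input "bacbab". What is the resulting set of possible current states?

Start in {S}.
Read 'b': S→{D}; now {D}.
Read 'a': D→{S}; now {S}.
Read 'c': S→{A, B}; now {A, B}.
Read 'b': A→∅, B→{C}; now {C}.
Read 'a': C→{B}; now {B}.
Read 'b': B→{C}; now {C}.

{C}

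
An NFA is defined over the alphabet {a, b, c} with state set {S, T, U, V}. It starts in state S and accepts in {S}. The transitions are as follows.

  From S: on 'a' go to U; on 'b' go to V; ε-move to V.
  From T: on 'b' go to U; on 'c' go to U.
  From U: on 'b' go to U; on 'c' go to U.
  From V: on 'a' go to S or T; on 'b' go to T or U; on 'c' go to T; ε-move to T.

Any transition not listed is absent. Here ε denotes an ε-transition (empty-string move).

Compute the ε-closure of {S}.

Begin with {S}.
ε-move S → V; add V.
ε-move V → T; add T.

{S, T, V}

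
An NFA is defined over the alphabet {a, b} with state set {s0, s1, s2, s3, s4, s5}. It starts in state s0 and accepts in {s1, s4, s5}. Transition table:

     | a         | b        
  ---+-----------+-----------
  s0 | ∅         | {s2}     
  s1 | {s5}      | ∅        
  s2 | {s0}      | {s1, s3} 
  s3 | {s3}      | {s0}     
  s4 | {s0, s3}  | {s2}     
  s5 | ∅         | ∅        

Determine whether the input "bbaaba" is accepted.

No

Start in {s0}.
Read 'b': s0→{s2}; now {s2}.
Read 'b': s2→{s1, s3}; now {s1, s3}.
Read 'a': s1→{s5}, s3→{s3}; now {s3, s5}.
Read 'a': s3→{s3}, s5→∅; now {s3}.
Read 'b': s3→{s0}; now {s0}.
Read 'a': s0→∅; now ∅.
The final set ∅ contains no accepting state.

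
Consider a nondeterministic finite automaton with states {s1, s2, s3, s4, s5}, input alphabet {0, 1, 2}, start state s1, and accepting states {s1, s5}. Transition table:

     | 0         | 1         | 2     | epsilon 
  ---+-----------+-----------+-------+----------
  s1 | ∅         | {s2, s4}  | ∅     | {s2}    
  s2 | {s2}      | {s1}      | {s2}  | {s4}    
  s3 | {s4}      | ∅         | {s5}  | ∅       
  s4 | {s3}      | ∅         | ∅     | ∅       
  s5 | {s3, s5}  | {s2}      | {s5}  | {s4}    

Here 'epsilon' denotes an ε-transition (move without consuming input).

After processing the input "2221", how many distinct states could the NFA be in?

3

Start: ε-closure({s1}) = {s1, s2, s4}.
Read '2': {s1, s2, s4} → {s2, s4}.
Read '2': {s2, s4} → {s2, s4}.
Read '2': {s2, s4} → {s2, s4}.
Read '1': {s2, s4} → {s1, s2, s4}.
That set has 3 states.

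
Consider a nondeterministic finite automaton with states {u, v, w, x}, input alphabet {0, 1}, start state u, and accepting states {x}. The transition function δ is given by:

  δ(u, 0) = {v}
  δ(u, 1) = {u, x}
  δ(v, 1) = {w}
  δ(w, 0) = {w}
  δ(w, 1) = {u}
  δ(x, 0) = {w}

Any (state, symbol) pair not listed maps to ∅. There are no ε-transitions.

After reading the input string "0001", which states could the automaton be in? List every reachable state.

∅

Start in {u}.
Read '0': u→{v}; now {v}.
Read '0': v→∅; now ∅.
The set is empty and remains empty for the remaining 2 symbols.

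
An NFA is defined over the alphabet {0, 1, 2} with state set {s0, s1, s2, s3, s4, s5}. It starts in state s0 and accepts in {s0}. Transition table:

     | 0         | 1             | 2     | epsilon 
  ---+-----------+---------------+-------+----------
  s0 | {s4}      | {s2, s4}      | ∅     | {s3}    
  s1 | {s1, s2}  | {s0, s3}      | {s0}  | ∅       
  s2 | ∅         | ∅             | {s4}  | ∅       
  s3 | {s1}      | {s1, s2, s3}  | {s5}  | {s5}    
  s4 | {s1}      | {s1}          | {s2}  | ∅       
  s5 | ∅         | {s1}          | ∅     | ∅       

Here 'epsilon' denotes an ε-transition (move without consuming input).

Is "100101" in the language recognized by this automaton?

Start: ε-closure({s0}) = {s0, s3, s5}.
Read '1': s0→{s2, s4}, s3→{s1, s2, s3}, s5→{s1}; union {s1, s2, s3, s4}; ε-closure = {s1, s2, s3, s4, s5}.
Read '0': s1→{s1, s2}, s2→∅, s3→{s1}, s4→{s1}, s5→∅; now {s1, s2}.
Read '0': s1→{s1, s2}, s2→∅; now {s1, s2}.
Read '1': s1→{s0, s3}, s2→∅; union {s0, s3}; ε-closure = {s0, s3, s5}.
Read '0': s0→{s4}, s3→{s1}, s5→∅; now {s1, s4}.
Read '1': s1→{s0, s3}, s4→{s1}; union {s0, s1, s3}; ε-closure = {s0, s1, s3, s5}.
The final set {s0, s1, s3, s5} contains the accepting state s0.

Yes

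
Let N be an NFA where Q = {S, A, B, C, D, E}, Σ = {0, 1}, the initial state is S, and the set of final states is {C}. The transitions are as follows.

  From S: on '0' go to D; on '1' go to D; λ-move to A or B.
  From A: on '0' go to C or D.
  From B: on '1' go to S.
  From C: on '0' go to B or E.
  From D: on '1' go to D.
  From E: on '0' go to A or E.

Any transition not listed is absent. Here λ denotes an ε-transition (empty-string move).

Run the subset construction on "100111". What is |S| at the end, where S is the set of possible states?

4

Start: ε-closure({S}) = {S, A, B}.
Read '1': S→{D}, A→∅, B→{S}; union {S, D}; ε-closure = {S, A, B, D}.
Read '0': S→{D}, A→{C, D}, B→∅, D→∅; now {C, D}.
Read '0': C→{B, E}, D→∅; now {B, E}.
Read '1': B→{S}, E→∅; union {S}; ε-closure = {S, A, B}.
Read '1': S→{D}, A→∅, B→{S}; union {S, D}; ε-closure = {S, A, B, D}.
Read '1': S→{D}, A→∅, B→{S}, D→{D}; union {S, D}; ε-closure = {S, A, B, D}.
That set has 4 states.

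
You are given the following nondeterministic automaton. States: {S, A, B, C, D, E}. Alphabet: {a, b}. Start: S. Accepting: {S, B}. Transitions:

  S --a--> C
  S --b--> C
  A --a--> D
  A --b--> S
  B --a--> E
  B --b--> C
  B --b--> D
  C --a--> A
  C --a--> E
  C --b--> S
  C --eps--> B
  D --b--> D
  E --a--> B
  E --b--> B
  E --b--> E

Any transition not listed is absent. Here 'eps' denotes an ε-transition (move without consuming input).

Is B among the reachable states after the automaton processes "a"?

Start in {S}.
Read 'a': S→{C}; union {C}; ε-closure = {B, C}.
State B is in {B, C}.

Yes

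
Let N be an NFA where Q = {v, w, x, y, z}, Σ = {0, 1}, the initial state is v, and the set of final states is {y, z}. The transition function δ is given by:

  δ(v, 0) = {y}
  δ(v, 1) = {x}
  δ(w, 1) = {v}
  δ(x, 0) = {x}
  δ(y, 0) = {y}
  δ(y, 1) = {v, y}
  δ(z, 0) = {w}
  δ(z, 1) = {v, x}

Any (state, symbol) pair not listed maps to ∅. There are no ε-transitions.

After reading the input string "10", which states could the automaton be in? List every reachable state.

Start in {v}.
Read '1': v→{x}; now {x}.
Read '0': x→{x}; now {x}.

{x}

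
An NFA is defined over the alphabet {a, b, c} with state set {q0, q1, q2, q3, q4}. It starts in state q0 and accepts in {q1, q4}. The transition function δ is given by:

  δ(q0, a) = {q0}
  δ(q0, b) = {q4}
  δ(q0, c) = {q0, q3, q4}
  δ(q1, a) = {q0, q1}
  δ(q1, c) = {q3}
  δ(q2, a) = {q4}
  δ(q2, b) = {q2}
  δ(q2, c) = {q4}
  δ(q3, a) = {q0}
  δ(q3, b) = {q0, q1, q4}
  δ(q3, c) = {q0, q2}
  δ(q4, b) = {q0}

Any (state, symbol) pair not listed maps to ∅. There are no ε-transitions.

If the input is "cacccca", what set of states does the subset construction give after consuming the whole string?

{q0, q4}

Start in {q0}.
Read 'c': q0→{q0, q3, q4}; now {q0, q3, q4}.
Read 'a': q0→{q0}, q3→{q0}, q4→∅; now {q0}.
Read 'c': q0→{q0, q3, q4}; now {q0, q3, q4}.
Read 'c': q0→{q0, q3, q4}, q3→{q0, q2}, q4→∅; now {q0, q2, q3, q4}.
Read 'c': q0→{q0, q3, q4}, q2→{q4}, q3→{q0, q2}, q4→∅; now {q0, q2, q3, q4}.
Read 'c': q0→{q0, q3, q4}, q2→{q4}, q3→{q0, q2}, q4→∅; now {q0, q2, q3, q4}.
Read 'a': q0→{q0}, q2→{q4}, q3→{q0}, q4→∅; now {q0, q4}.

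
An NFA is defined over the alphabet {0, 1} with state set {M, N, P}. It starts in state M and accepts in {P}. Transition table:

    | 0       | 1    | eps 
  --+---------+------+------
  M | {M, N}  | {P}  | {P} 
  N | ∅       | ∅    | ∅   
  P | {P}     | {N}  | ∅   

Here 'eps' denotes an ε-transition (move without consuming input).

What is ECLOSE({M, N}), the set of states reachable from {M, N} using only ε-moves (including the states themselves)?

Begin with {M, N}.
ε-move M → P; add P.

{M, N, P}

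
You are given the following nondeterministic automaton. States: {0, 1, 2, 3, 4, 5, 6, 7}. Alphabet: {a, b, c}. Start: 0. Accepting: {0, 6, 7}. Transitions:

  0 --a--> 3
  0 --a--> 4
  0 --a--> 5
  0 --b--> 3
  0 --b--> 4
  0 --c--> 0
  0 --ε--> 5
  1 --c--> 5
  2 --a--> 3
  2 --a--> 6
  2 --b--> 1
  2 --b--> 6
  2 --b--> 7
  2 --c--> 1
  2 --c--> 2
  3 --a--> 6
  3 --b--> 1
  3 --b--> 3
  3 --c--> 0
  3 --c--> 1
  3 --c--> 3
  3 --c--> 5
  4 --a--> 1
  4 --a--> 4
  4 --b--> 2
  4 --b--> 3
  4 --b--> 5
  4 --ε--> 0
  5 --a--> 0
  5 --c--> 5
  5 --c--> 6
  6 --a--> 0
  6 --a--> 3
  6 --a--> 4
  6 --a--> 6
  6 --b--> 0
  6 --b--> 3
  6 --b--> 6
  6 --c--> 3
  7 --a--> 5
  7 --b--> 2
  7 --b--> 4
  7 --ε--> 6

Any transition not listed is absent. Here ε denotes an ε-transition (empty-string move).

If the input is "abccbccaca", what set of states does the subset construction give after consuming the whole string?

Start: ε-closure({0}) = {0, 5}.
Read 'a': 0→{3, 4, 5}, 5→{0}; now {0, 3, 4, 5}.
Read 'b': 0→{3, 4}, 3→{1, 3}, 4→{2, 3, 5}, 5→∅; union {1, 2, 3, 4, 5}; ε-closure = {0, 1, 2, 3, 4, 5}.
Read 'c': 0→{0}, 1→{5}, 2→{1, 2}, 3→{0, 1, 3, 5}, 4→∅, 5→{5, 6}; now {0, 1, 2, 3, 5, 6}.
Read 'c': 0→{0}, 1→{5}, 2→{1, 2}, 3→{0, 1, 3, 5}, 5→{5, 6}, 6→{3}; now {0, 1, 2, 3, 5, 6}.
Read 'b': 0→{3, 4}, 1→∅, 2→{1, 6, 7}, 3→{1, 3}, 5→∅, 6→{0, 3, 6}; union {0, 1, 3, 4, 6, 7}; ε-closure = {0, 1, 3, 4, 5, 6, 7}.
Read 'c': 0→{0}, 1→{5}, 3→{0, 1, 3, 5}, 4→∅, 5→{5, 6}, 6→{3}, 7→∅; now {0, 1, 3, 5, 6}.
Read 'c': 0→{0}, 1→{5}, 3→{0, 1, 3, 5}, 5→{5, 6}, 6→{3}; now {0, 1, 3, 5, 6}.
Read 'a': 0→{3, 4, 5}, 1→∅, 3→{6}, 5→{0}, 6→{0, 3, 4, 6}; now {0, 3, 4, 5, 6}.
Read 'c': 0→{0}, 3→{0, 1, 3, 5}, 4→∅, 5→{5, 6}, 6→{3}; now {0, 1, 3, 5, 6}.
Read 'a': 0→{3, 4, 5}, 1→∅, 3→{6}, 5→{0}, 6→{0, 3, 4, 6}; now {0, 3, 4, 5, 6}.

{0, 3, 4, 5, 6}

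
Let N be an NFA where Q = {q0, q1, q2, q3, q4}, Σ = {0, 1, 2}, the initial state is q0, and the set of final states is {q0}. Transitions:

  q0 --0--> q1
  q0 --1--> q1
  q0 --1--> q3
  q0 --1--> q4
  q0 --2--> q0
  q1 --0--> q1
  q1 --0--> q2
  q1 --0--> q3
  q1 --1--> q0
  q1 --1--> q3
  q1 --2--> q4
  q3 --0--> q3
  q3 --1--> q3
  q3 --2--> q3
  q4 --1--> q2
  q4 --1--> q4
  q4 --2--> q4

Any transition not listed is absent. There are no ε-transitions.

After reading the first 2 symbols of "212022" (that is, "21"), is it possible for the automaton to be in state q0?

No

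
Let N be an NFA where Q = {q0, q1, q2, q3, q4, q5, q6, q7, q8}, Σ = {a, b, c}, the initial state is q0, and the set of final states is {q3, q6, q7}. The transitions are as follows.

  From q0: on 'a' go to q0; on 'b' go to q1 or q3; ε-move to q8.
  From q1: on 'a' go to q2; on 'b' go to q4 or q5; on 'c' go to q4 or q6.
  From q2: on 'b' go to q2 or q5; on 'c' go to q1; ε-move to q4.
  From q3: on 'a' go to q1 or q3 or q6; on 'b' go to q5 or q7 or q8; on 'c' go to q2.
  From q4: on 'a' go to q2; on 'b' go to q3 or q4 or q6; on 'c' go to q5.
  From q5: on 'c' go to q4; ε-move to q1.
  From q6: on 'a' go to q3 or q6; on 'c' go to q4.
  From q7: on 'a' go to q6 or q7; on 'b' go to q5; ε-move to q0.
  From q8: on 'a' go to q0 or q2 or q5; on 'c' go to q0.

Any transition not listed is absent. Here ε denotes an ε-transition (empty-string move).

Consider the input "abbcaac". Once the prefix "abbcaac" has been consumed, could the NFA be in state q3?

No

Start: ε-closure({q0}) = {q0, q8}.
Read 'a': {q0, q8} → {q0, q1, q2, q4, q5, q8}.
Read 'b': {q0, q1, q2, q4, q5, q8} → {q1, q2, q3, q4, q5, q6}.
Read 'b': {q1, q2, q3, q4, q5, q6} → {q0, q1, q2, q3, q4, q5, q6, q7, q8}.
Read 'c': {q0, q1, q2, q3, q4, q5, q6, q7, q8} → {q0, q1, q2, q4, q5, q6, q8}.
Read 'a': {q0, q1, q2, q4, q5, q6, q8} → {q0, q1, q2, q3, q4, q5, q6, q8}.
Read 'a': {q0, q1, q2, q3, q4, q5, q6, q8} → {q0, q1, q2, q3, q4, q5, q6, q8}.
Read 'c': {q0, q1, q2, q3, q4, q5, q6, q8} → {q0, q1, q2, q4, q5, q6, q8}.
State q3 is not in {q0, q1, q2, q4, q5, q6, q8}.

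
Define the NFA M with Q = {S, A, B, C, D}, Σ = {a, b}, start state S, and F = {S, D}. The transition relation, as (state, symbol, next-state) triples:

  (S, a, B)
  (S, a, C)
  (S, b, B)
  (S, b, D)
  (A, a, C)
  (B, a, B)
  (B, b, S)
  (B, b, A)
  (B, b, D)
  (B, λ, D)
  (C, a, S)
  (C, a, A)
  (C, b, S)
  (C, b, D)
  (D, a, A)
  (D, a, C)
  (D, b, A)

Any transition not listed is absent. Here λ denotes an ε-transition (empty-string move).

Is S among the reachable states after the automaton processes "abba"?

No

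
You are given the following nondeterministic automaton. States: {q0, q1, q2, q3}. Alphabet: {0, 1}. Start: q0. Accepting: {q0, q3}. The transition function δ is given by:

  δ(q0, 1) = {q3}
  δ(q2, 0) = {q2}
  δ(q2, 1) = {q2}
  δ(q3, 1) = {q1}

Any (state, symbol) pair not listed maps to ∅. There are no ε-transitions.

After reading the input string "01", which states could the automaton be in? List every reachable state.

Start in {q0}.
Read '0': q0→∅; now ∅.
The set is empty and remains empty for the remaining 1 symbol.

∅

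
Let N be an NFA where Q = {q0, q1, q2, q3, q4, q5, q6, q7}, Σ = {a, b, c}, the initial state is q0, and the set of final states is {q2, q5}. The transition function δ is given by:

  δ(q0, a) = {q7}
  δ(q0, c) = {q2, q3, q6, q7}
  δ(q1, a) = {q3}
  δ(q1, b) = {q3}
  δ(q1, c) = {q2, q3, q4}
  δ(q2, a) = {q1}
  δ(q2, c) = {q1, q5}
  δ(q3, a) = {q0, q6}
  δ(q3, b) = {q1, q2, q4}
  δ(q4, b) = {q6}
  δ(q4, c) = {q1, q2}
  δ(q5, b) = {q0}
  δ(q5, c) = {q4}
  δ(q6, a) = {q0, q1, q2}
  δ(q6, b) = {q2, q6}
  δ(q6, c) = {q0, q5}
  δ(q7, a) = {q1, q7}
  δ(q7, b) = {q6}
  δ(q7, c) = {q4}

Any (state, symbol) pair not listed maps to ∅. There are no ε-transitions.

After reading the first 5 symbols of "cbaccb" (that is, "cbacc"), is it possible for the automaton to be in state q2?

Start in {q0}.
Read 'c': {q0} → {q2, q3, q6, q7}.
Read 'b': {q2, q3, q6, q7} → {q1, q2, q4, q6}.
Read 'a': {q1, q2, q4, q6} → {q0, q1, q2, q3}.
Read 'c': {q0, q1, q2, q3} → {q1, q2, q3, q4, q5, q6, q7}.
Read 'c': {q1, q2, q3, q4, q5, q6, q7} → {q0, q1, q2, q3, q4, q5}.
State q2 is in {q0, q1, q2, q3, q4, q5}.

Yes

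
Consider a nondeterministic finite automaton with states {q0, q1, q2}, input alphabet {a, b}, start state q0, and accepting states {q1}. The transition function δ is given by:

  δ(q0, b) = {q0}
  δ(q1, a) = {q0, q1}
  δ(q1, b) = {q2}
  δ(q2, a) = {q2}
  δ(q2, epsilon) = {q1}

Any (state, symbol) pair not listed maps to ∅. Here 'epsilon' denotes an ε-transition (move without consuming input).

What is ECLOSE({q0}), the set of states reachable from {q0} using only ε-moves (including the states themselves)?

{q0}

Begin with {q0}.
No ε-moves leave this set, so the closure equals the set itself.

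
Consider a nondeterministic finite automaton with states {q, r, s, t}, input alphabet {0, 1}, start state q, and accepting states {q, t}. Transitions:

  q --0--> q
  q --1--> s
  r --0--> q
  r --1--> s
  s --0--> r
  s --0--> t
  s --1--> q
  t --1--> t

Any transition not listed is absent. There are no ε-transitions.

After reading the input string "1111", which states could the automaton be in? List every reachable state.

{q}

Start in {q}.
Read '1': q→{s}; now {s}.
Read '1': s→{q}; now {q}.
Read '1': q→{s}; now {s}.
Read '1': s→{q}; now {q}.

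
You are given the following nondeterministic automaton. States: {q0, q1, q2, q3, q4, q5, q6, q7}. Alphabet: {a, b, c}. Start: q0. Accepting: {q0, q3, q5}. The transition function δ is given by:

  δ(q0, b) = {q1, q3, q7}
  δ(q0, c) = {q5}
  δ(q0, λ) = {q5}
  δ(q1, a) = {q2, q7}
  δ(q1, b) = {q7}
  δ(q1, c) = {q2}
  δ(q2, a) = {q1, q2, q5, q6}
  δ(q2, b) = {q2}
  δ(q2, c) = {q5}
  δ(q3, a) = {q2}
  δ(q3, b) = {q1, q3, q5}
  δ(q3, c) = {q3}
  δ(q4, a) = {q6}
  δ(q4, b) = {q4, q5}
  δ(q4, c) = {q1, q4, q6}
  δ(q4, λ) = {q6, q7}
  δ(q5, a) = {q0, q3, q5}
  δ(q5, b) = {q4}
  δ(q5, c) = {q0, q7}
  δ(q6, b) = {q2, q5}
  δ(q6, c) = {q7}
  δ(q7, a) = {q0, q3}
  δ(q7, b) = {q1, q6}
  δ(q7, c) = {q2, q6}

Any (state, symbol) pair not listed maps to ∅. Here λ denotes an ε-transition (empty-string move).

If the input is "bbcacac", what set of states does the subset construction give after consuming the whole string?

{q0, q2, q3, q5, q7}

Start: ε-closure({q0}) = {q0, q5}.
Read 'b': {q0, q5} → {q1, q3, q4, q6, q7}.
Read 'b': {q1, q3, q4, q6, q7} → {q1, q2, q3, q4, q5, q6, q7}.
Read 'c': {q1, q2, q3, q4, q5, q6, q7} → {q0, q1, q2, q3, q4, q5, q6, q7}.
Read 'a': {q0, q1, q2, q3, q4, q5, q6, q7} → {q0, q1, q2, q3, q5, q6, q7}.
Read 'c': {q0, q1, q2, q3, q5, q6, q7} → {q0, q2, q3, q5, q6, q7}.
Read 'a': {q0, q2, q3, q5, q6, q7} → {q0, q1, q2, q3, q5, q6}.
Read 'c': {q0, q1, q2, q3, q5, q6} → {q0, q2, q3, q5, q7}.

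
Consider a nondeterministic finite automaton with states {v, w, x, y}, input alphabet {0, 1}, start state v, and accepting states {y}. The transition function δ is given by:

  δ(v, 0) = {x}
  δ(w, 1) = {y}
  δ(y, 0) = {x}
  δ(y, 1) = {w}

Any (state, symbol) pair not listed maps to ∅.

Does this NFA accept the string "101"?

No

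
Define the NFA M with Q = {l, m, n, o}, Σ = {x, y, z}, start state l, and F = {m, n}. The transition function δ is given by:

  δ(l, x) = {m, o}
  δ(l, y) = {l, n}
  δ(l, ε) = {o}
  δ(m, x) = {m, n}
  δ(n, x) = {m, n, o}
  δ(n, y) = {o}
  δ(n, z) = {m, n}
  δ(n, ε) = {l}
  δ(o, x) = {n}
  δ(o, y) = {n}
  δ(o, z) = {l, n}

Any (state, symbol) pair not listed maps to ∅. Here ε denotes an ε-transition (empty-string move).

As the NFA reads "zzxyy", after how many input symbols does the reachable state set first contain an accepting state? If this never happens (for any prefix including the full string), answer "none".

1

Start: ε-closure({l}) = {l, o}.
Read 'z': l→∅, o→{l, n}; union {l, n}; ε-closure = {l, n, o}.
None of the earlier sets intersect F, but {l, n, o} does.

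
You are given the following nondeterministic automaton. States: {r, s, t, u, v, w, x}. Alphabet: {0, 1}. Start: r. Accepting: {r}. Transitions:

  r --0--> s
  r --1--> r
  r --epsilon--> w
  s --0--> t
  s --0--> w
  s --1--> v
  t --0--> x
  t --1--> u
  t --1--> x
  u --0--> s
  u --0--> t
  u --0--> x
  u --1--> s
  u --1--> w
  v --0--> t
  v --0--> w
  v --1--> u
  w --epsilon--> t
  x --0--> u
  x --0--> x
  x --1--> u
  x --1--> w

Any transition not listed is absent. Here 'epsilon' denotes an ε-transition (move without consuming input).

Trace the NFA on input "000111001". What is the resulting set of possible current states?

{s, t, u, v, w, x}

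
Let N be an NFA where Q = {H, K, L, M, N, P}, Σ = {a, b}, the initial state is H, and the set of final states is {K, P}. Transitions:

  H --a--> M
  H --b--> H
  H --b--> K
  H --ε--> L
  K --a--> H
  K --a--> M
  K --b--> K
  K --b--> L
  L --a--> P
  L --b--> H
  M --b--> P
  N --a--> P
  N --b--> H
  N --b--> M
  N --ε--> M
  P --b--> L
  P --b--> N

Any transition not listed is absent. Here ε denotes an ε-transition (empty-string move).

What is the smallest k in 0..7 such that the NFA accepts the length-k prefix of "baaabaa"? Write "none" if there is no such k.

1

Start: ε-closure({H}) = {H, L}.
Read 'b': {H, L} → {H, K, L}.
None of the earlier sets intersect F, but {H, K, L} does.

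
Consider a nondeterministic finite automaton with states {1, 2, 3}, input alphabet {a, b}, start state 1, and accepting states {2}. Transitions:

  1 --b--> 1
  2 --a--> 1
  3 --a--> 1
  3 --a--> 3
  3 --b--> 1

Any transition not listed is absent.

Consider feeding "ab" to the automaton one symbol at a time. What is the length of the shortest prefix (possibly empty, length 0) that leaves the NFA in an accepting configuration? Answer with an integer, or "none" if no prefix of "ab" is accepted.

Start in {1}.
Read 'a': 1→∅; now ∅.
The set is empty and remains empty for the remaining 1 symbol.
No reachable set along the way intersects F.

none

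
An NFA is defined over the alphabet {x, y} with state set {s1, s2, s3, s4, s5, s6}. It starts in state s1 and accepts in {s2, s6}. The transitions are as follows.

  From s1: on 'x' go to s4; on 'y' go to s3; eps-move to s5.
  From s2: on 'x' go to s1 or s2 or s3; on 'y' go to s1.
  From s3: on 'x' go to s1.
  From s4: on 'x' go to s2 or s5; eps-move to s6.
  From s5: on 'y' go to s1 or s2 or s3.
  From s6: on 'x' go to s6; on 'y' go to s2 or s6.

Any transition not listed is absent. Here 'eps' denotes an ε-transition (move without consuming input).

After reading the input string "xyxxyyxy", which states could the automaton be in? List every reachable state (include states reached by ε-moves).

{s1, s2, s3, s5, s6}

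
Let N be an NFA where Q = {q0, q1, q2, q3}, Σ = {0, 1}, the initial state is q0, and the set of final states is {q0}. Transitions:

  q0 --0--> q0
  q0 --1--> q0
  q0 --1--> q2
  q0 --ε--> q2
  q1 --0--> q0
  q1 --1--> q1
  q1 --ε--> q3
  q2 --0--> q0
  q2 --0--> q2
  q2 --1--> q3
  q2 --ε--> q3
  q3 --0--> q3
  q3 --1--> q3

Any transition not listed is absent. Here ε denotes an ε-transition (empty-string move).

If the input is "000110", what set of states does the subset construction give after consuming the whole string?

{q0, q2, q3}

Start: ε-closure({q0}) = {q0, q2, q3}.
Read '0': {q0, q2, q3} → {q0, q2, q3}.
Read '0': {q0, q2, q3} → {q0, q2, q3}.
Read '0': {q0, q2, q3} → {q0, q2, q3}.
Read '1': {q0, q2, q3} → {q0, q2, q3}.
Read '1': {q0, q2, q3} → {q0, q2, q3}.
Read '0': {q0, q2, q3} → {q0, q2, q3}.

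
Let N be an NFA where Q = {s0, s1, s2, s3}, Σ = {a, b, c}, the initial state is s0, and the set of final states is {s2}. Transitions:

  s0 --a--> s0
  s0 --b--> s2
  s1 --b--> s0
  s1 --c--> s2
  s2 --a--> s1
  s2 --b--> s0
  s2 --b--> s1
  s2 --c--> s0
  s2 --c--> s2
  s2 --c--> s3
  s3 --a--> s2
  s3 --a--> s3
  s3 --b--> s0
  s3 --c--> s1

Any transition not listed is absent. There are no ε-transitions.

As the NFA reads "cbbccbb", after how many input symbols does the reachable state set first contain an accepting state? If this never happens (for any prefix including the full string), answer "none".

none

Start in {s0}.
Read 'c': {s0} → ∅.
The set is empty and remains empty for the remaining 6 symbols.
No reachable set along the way intersects F.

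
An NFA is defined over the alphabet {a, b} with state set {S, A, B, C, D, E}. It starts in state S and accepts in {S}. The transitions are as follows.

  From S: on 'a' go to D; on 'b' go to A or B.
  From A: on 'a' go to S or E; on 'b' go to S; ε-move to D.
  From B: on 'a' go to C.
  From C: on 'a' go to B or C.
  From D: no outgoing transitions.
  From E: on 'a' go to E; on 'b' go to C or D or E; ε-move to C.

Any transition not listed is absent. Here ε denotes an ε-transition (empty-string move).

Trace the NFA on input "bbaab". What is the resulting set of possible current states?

∅

Start in {S}.
Read 'b': S→{A, B}; union {A, B}; ε-closure = {A, B, D}.
Read 'b': A→{S}, B→∅, D→∅; now {S}.
Read 'a': S→{D}; now {D}.
Read 'a': D→∅; now ∅.
The set is empty and remains empty for the remaining 1 symbol.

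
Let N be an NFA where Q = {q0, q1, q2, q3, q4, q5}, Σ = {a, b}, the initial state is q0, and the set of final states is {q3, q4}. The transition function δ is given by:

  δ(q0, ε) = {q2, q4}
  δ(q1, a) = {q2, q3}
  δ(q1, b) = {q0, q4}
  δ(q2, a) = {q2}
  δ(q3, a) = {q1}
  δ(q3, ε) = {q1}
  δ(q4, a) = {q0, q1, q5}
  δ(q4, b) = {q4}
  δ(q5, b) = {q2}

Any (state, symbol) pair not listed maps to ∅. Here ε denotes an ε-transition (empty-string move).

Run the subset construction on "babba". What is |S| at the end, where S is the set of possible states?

5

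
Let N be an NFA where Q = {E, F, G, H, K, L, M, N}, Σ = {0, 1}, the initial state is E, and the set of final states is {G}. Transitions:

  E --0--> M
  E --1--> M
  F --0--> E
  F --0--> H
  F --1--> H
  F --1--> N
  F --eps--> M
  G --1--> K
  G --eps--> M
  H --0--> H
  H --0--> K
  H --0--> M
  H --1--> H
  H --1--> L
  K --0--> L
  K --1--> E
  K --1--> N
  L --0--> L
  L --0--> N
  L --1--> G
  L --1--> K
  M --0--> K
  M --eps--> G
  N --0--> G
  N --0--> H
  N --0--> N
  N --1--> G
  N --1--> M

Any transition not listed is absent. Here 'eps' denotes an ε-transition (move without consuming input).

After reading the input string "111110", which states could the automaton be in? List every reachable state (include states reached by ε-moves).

Start in {E}.
Read '1': E→{M}; union {M}; ε-closure = {G, M}.
Read '1': G→{K}, M→∅; now {K}.
Read '1': K→{E, N}; now {E, N}.
Read '1': E→{M}, N→{G, M}; now {G, M}.
Read '1': G→{K}, M→∅; now {K}.
Read '0': K→{L}; now {L}.

{L}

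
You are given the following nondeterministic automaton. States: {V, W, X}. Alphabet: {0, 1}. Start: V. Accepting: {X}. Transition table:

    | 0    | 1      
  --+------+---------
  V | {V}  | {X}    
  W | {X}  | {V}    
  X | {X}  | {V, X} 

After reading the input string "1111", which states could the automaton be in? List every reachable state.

{V, X}

Start in {V}.
Read '1': {V} → {X}.
Read '1': {X} → {V, X}.
Read '1': {V, X} → {V, X}.
Read '1': {V, X} → {V, X}.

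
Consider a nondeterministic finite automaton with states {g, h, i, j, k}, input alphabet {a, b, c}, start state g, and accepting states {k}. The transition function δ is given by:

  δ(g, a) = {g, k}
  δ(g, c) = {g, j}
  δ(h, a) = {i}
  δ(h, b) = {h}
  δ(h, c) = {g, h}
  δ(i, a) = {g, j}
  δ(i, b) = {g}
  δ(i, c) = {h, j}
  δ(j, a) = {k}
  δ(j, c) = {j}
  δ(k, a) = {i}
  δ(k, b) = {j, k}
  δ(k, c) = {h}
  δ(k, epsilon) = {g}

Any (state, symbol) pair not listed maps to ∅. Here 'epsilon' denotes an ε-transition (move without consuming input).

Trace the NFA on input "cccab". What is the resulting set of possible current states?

Start in {g}.
Read 'c': {g} → {g, j}.
Read 'c': {g, j} → {g, j}.
Read 'c': {g, j} → {g, j}.
Read 'a': {g, j} → {g, k}.
Read 'b': {g, k} → {g, j, k}.

{g, j, k}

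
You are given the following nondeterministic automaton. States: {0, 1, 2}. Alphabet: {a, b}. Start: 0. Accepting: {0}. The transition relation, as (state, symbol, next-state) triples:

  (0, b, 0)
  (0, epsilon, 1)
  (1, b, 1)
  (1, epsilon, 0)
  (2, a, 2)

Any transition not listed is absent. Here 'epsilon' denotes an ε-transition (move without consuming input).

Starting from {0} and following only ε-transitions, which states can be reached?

Begin with {0}.
ε-move 0 → 1; add 1.

{0, 1}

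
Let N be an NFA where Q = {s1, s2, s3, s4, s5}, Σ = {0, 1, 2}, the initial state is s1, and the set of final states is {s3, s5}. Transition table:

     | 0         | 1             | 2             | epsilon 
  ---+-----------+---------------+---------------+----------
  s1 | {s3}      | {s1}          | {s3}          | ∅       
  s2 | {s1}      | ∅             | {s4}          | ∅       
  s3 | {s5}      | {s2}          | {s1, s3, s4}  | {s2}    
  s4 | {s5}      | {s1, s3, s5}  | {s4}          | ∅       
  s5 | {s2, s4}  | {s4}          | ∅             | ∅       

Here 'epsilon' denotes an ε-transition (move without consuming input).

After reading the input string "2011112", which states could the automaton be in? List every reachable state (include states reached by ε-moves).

{s1, s2, s3, s4}

Start in {s1}.
Read '2': {s1} → {s2, s3}.
Read '0': {s2, s3} → {s1, s5}.
Read '1': {s1, s5} → {s1, s4}.
Read '1': {s1, s4} → {s1, s2, s3, s5}.
Read '1': {s1, s2, s3, s5} → {s1, s2, s4}.
Read '1': {s1, s2, s4} → {s1, s2, s3, s5}.
Read '2': {s1, s2, s3, s5} → {s1, s2, s3, s4}.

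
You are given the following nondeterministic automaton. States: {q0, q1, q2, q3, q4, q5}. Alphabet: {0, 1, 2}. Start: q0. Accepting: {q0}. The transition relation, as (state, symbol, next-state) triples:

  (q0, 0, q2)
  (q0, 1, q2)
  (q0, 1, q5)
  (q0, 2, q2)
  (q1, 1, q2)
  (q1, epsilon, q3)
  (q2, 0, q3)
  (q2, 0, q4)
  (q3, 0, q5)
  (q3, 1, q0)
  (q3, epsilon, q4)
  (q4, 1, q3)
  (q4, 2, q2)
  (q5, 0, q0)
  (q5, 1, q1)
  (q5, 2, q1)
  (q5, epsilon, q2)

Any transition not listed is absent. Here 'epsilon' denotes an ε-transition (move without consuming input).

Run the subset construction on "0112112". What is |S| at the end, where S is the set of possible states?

Start in {q0}.
Read '0': {q0} → {q2}.
Read '1': {q2} → ∅.
The set is empty and remains empty for the remaining 5 symbols.
That set has 0 states.

0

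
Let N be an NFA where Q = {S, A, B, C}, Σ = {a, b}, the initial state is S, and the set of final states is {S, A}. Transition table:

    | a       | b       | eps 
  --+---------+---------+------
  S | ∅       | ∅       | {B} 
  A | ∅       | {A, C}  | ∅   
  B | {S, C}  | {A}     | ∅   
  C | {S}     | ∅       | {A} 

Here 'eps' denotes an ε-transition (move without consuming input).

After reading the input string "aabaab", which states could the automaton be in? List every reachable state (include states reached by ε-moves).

Start: ε-closure({S}) = {S, B}.
Read 'a': {S, B} → {S, A, B, C}.
Read 'a': {S, A, B, C} → {S, A, B, C}.
Read 'b': {S, A, B, C} → {A, C}.
Read 'a': {A, C} → {S, B}.
Read 'a': {S, B} → {S, A, B, C}.
Read 'b': {S, A, B, C} → {A, C}.

{A, C}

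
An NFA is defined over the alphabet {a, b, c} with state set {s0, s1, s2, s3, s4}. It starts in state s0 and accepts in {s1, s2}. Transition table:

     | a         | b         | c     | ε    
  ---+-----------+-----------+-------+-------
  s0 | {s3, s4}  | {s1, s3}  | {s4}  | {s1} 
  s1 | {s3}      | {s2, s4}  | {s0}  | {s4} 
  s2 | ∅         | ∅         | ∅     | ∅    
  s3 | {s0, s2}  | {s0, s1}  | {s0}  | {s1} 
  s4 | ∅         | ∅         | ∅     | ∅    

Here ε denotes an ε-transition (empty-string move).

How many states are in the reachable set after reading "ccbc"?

Start: ε-closure({s0}) = {s0, s1, s4}.
Read 'c': s0→{s4}, s1→{s0}, s4→∅; union {s0, s4}; ε-closure = {s0, s1, s4}.
Read 'c': s0→{s4}, s1→{s0}, s4→∅; union {s0, s4}; ε-closure = {s0, s1, s4}.
Read 'b': s0→{s1, s3}, s1→{s2, s4}, s4→∅; now {s1, s2, s3, s4}.
Read 'c': s1→{s0}, s2→∅, s3→{s0}, s4→∅; union {s0}; ε-closure = {s0, s1, s4}.
That set has 3 states.

3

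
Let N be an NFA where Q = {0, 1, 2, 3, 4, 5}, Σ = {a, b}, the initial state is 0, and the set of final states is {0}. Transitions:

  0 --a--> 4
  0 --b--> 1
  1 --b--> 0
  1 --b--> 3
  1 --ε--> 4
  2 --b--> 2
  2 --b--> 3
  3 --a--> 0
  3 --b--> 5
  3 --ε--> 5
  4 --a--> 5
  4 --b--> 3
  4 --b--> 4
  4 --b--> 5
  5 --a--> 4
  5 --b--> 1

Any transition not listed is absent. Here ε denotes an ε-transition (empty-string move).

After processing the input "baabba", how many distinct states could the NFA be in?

Start in {0}.
Read 'b': {0} → {1, 4}.
Read 'a': {1, 4} → {5}.
Read 'a': {5} → {4}.
Read 'b': {4} → {3, 4, 5}.
Read 'b': {3, 4, 5} → {1, 3, 4, 5}.
Read 'a': {1, 3, 4, 5} → {0, 4, 5}.
That set has 3 states.

3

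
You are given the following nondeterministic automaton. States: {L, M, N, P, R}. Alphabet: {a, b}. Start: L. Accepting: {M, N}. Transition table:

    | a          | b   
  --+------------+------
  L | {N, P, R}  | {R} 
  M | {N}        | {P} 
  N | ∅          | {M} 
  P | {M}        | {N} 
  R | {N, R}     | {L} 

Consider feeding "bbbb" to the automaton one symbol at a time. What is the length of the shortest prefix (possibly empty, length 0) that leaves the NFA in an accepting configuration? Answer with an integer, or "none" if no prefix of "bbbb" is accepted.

none

Start in {L}.
Read 'b': L→{R}; now {R}.
Read 'b': R→{L}; now {L}.
Read 'b': L→{R}; now {R}.
Read 'b': R→{L}; now {L}.
No reachable set along the way intersects F.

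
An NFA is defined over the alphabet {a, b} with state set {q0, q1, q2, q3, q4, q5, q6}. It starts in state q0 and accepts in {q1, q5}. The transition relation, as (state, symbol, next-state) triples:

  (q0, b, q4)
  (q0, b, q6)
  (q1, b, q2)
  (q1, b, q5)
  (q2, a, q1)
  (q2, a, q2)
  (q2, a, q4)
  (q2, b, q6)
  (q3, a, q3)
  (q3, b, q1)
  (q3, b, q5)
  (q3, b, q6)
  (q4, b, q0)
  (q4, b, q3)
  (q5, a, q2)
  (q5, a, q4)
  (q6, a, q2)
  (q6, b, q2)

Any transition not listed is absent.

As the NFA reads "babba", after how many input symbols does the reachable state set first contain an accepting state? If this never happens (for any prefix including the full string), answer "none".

5

Start in {q0}.
Read 'b': {q0} → {q4, q6}.
Read 'a': {q4, q6} → {q2}.
Read 'b': {q2} → {q6}.
Read 'b': {q6} → {q2}.
Read 'a': {q2} → {q1, q2, q4}.
None of the earlier sets intersect F, but {q1, q2, q4} does.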